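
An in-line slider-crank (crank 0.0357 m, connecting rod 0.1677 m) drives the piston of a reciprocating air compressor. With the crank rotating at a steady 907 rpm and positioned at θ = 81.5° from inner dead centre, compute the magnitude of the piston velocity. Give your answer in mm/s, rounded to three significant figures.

ω = 2π·907/60 = 94.98 rad/s
For an in-line slider-crank, x = r cosθ + √(L² − r² sin²θ), so v = −rω sinθ·[1 + r cosθ/√(L² − r² sin²θ)].
With r = 0.0357 m, L = 0.1677 m, θ = 81.5°: √(L² − r² sin²θ) = 0.16394 m.
v = −0.0357·94.98·0.98902·[1 + 0.0357·0.14781/0.16394] = -3.4615 m/s.
|v| = 3.4615 m/s = 3461.5 mm/s.

3460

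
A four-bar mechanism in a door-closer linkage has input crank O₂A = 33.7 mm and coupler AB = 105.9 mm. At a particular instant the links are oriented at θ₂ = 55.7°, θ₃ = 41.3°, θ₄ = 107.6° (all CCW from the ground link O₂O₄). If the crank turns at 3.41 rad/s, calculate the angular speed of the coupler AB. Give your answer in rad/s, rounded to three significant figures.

0.933

ω₂ = 3.41 rad/s
Differentiating the loop-closure r₂e^{iθ₂}+r₃e^{iθ₃}=r₁+r₄e^{iθ₄} gives r₂ω₂e^{iθ₂}+r₃ω₃e^{iθ₃}=r₄ω₄e^{iθ₄}.
Eliminating the other unknown: ω₃ = r₂ω₂ sin(θ₄−θ₂) / [r₃ sin(θ₃−θ₄)].
Numerator sine = +0.78694; denominator sine = -0.91566.
Result = 0.0337·3.41·(+0.78694) / (0.1059·(-0.91566)) = -0.93259 rad/s; magnitude 0.93259 rad/s.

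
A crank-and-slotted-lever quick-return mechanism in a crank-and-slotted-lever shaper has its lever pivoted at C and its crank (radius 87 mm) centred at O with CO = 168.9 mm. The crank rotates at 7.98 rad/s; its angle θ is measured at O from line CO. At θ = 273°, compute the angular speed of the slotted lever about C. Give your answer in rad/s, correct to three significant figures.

ω = 7.98 rad/s
Crank pin A relative to C: A = (d + r cosθ, r sinθ); lever angle φ = atan2(r sinθ, d + r cosθ).
Differentiating tanφ: φ̇ = rω(d cosθ + r)/(d² + r² + 2dr cosθ).
d² + r² + 2dr cosθ = |CA|² = 0.0376343 m²;  d cosθ + r = +0.09584 m.
|ω_lever| = |0.087·7.98·+0.09584| / 0.0376343 = 1.768 rad/s.

1.77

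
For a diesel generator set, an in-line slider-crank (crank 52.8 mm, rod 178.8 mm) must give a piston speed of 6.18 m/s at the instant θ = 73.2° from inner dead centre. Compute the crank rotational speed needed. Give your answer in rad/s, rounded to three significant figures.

For an in-line slider-crank, |v_piston| = rω|sinθ|·[1 + r cosθ/√(L² − r² sin²θ)].
With r = 0.0528 m, L = 0.1788 m, θ = 73.2°: the bracketed kinematic factor |dx/dθ| = 0.055044 m.
ω = v/|dx/dθ| = 6.18/0.055044 = 112.27 rad/s.

112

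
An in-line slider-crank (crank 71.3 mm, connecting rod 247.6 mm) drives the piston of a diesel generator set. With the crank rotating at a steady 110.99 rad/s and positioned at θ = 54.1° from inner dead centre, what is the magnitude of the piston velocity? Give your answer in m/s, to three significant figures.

7.52

ω = 111 rad/s
For an in-line slider-crank, x = r cosθ + √(L² − r² sin²θ), so v = −rω sinθ·[1 + r cosθ/√(L² − r² sin²θ)].
With r = 0.0713 m, L = 0.2476 m, θ = 54.1°: √(L² − r² sin²θ) = 0.24077 m.
v = −0.0713·111·0.81004·[1 + 0.0713·0.58637/0.24077] = -7.5235 m/s.
|v| = 7.5235 m/s.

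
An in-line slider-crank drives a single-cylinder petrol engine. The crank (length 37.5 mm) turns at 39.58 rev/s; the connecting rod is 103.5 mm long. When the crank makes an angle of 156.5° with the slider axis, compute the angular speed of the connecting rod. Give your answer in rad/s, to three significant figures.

ω = 248.7 rad/s (converted from 39.58 rev/s).
The rod makes angle φ with the slider axis where L sinφ = r sinθ; differentiating, L cosφ·φ̇ = r ω cosθ.
L cosφ = √(L² − r² sin²θ) = 0.10241 m.
|ω_rod| = r ω |cosθ| / √(L² − r² sin²θ) = 0.0375·248.7·0.91706/0.10241 = 83.507 rad/s.

83.5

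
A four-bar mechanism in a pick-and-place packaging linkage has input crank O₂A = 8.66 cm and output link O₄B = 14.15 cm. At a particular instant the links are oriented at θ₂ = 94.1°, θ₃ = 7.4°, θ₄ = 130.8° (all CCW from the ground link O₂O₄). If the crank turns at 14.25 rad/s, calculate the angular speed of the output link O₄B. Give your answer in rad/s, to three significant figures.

10.4

ω₂ = 14.25 rad/s
Differentiating the loop-closure r₂e^{iθ₂}+r₃e^{iθ₃}=r₁+r₄e^{iθ₄} gives r₂ω₂e^{iθ₂}+r₃ω₃e^{iθ₃}=r₄ω₄e^{iθ₄}.
Eliminating the other unknown: ω₄ = r₂ω₂ sin(θ₂−θ₃) / [r₄ sin(θ₄−θ₃)].
Numerator sine = +0.99834; denominator sine = +0.83485.
Result = 0.0866·14.25·(+0.99834) / (0.1415·(+0.83485)) = +10.429 rad/s; magnitude 10.429 rad/s.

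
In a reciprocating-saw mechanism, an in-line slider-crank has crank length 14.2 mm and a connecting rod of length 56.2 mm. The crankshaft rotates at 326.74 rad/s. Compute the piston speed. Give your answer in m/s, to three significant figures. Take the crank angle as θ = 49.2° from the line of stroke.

ω = 326.7 rad/s
For an in-line slider-crank, x = r cosθ + √(L² − r² sin²θ), so v = −rω sinθ·[1 + r cosθ/√(L² − r² sin²θ)].
With r = 0.0142 m, L = 0.0562 m, θ = 49.2°: √(L² − r² sin²θ) = 0.055162 m.
v = −0.0142·326.7·0.75700·[1 + 0.0142·0.65342/0.055162] = -4.103 m/s.
|v| = 4.103 m/s.

4.10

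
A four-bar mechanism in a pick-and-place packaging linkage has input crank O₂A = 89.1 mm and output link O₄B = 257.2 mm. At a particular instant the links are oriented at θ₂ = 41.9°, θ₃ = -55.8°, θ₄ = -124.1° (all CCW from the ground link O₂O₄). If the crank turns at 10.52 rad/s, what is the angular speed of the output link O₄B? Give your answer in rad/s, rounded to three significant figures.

ω₂ = 10.52 rad/s
Differentiating the loop-closure r₂e^{iθ₂}+r₃e^{iθ₃}=r₁+r₄e^{iθ₄} gives r₂ω₂e^{iθ₂}+r₃ω₃e^{iθ₃}=r₄ω₄e^{iθ₄}.
Eliminating the other unknown: ω₄ = r₂ω₂ sin(θ₂−θ₃) / [r₄ sin(θ₄−θ₃)].
Numerator sine = +0.99098; denominator sine = -0.92913.
Result = 0.0891·10.52·(+0.99098) / (0.2572·(-0.92913)) = -3.887 rad/s; magnitude 3.887 rad/s.

3.89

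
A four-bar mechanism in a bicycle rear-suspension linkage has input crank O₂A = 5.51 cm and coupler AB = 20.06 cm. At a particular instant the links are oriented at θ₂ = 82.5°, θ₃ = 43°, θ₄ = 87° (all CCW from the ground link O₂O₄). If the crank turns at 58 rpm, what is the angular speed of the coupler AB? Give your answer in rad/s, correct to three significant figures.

ω₂ = 6.074 rad/s (from 58 rpm).
Differentiating the loop-closure r₂e^{iθ₂}+r₃e^{iθ₃}=r₁+r₄e^{iθ₄} gives r₂ω₂e^{iθ₂}+r₃ω₃e^{iθ₃}=r₄ω₄e^{iθ₄}.
Eliminating the other unknown: ω₃ = r₂ω₂ sin(θ₄−θ₂) / [r₃ sin(θ₃−θ₄)].
Numerator sine = +0.07846; denominator sine = -0.69466.
Result = 0.0551·6.074·(+0.07846) / (0.2006·(-0.69466)) = -0.18843 rad/s; magnitude 0.18843 rad/s.

0.188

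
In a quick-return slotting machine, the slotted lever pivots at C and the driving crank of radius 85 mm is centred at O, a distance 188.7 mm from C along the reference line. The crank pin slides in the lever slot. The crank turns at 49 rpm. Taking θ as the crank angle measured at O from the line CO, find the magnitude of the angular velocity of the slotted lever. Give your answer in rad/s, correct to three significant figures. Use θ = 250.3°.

ω = 5.131 rad/s (from 49 rpm).
Crank pin A relative to C: A = (d + r cosθ, r sinθ); lever angle φ = atan2(r sinθ, d + r cosθ).
Differentiating tanφ: φ̇ = rω(d cosθ + r)/(d² + r² + 2dr cosθ).
d² + r² + 2dr cosθ = |CA|² = 0.032019 m²;  d cosθ + r = +0.02139 m.
|ω_lever| = |0.085·5.131·+0.02139| / 0.032019 = 0.29137 rad/s.

0.291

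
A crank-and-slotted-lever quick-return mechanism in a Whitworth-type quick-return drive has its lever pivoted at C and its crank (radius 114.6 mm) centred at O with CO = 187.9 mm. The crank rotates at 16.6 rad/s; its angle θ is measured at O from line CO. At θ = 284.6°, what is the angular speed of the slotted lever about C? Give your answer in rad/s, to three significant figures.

5.20

ω = 16.6 rad/s
Crank pin A relative to C: A = (d + r cosθ, r sinθ); lever angle φ = atan2(r sinθ, d + r cosθ).
Differentiating tanφ: φ̇ = rω(d cosθ + r)/(d² + r² + 2dr cosθ).
d² + r² + 2dr cosθ = |CA|² = 0.0592954 m²;  d cosθ + r = +0.16196 m.
|ω_lever| = |0.1146·16.6·+0.16196| / 0.0592954 = 5.1962 rad/s.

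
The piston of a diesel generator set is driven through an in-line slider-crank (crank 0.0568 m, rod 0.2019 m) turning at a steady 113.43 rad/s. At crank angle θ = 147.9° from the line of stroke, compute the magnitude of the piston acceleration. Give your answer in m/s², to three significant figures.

ω = 113.4 rad/s
x(θ) = r cosθ + √(L² − r² sin²θ); with ω constant, a = ω²·d²x/dθ².
d²x/dθ² = −r cosθ − r²(cos2θ)/√u − r⁴ sin²2θ/(4u^{3/2}),  u = L² − r² sin²θ = 0.0398526 m².
Substituting r = 0.0568 m, L = 0.2019 m, θ = 147.9°: d²x/dθ² = +0.040818 m.
a = ω²·d²x/dθ² = (113.4)²·(+0.040818) = +525.17 m/s²;  |a| = 525.17 m/s².

525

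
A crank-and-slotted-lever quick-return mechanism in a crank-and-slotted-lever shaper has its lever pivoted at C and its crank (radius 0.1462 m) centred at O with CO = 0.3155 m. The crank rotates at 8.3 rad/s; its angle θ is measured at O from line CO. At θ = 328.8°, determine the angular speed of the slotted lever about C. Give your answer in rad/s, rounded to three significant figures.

ω = 8.3 rad/s
Crank pin A relative to C: A = (d + r cosθ, r sinθ); lever angle φ = atan2(r sinθ, d + r cosθ).
Differentiating tanφ: φ̇ = rω(d cosθ + r)/(d² + r² + 2dr cosθ).
d² + r² + 2dr cosθ = |CA|² = 0.199824 m²;  d cosθ + r = +0.41607 m.
|ω_lever| = |0.1462·8.3·+0.41607| / 0.199824 = 2.5266 rad/s.

2.53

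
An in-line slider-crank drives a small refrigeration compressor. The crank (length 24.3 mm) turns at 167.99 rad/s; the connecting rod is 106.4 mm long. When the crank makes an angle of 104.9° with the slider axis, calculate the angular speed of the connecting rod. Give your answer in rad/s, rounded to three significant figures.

ω = 168 rad/s
The rod makes angle φ with the slider axis where L sinφ = r sinθ; differentiating, L cosφ·φ̇ = r ω cosθ.
L cosφ = √(L² − r² sin²θ) = 0.10378 m.
|ω_rod| = r ω |cosθ| / √(L² − r² sin²θ) = 0.0243·168·0.25713/0.10378 = 10.115 rad/s.

10.1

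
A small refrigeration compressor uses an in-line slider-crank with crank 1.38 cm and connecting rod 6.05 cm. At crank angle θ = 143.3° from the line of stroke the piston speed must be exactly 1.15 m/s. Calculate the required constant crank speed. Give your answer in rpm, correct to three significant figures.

For an in-line slider-crank, |v_piston| = rω|sinθ|·[1 + r cosθ/√(L² − r² sin²θ)].
With r = 0.0138 m, L = 0.0605 m, θ = 143.3°: the bracketed kinematic factor |dx/dθ| = 0.0067247 m.
ω = v/|dx/dθ| = 1.15/0.0067247 = 171.01 rad/s.
N = 60ω/(2π) = 1633 rpm.

1630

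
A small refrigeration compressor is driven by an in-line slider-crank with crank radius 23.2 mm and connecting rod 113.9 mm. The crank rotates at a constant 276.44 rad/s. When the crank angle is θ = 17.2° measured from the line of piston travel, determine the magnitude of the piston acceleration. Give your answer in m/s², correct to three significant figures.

ω = 276.4 rad/s
x(θ) = r cosθ + √(L² − r² sin²θ); with ω constant, a = ω²·d²x/dθ².
d²x/dθ² = −r cosθ − r²(cos2θ)/√u − r⁴ sin²2θ/(4u^{3/2}),  u = L² − r² sin²θ = 0.0129261 m².
Substituting r = 0.0232 m, L = 0.1139 m, θ = 17.2°: d²x/dθ² = -0.026084 m.
a = ω²·d²x/dθ² = (276.4)²·(-0.026084) = -1993.3 m/s²;  |a| = 1993.3 m/s².

1990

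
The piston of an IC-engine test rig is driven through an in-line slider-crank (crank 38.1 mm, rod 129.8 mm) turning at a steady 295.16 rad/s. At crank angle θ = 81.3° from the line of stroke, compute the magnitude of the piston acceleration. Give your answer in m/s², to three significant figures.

ω = 295.2 rad/s
x(θ) = r cosθ + √(L² − r² sin²θ); with ω constant, a = ω²·d²x/dθ².
d²x/dθ² = −r cosθ − r²(cos2θ)/√u − r⁴ sin²2θ/(4u^{3/2}),  u = L² − r² sin²θ = 0.0154296 m².
Substituting r = 0.0381 m, L = 0.1298 m, θ = 81.3°: d²x/dθ² = +0.0053638 m.
a = ω²·d²x/dθ² = (295.2)²·(+0.0053638) = +467.29 m/s²;  |a| = 467.29 m/s².

467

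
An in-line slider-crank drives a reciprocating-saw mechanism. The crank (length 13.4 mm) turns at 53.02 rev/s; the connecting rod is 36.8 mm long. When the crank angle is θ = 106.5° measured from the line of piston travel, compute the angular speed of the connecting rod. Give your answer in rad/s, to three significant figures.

ω = 333.1 rad/s (converted from 53.02 rev/s).
The rod makes angle φ with the slider axis where L sinφ = r sinθ; differentiating, L cosφ·φ̇ = r ω cosθ.
L cosφ = √(L² − r² sin²θ) = 0.034484 m.
|ω_rod| = r ω |cosθ| / √(L² − r² sin²θ) = 0.0134·333.1·0.28402/0.034484 = 36.766 rad/s.

36.8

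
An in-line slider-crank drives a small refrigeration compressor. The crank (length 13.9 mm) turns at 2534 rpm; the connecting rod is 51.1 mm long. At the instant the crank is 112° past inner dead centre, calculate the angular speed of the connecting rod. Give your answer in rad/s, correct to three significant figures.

ω = 265.4 rad/s (converted from 2534 rpm).
The rod makes angle φ with the slider axis where L sinφ = r sinθ; differentiating, L cosφ·φ̇ = r ω cosθ.
L cosφ = √(L² − r² sin²θ) = 0.049448 m.
|ω_rod| = r ω |cosθ| / √(L² − r² sin²θ) = 0.0139·265.4·0.37461/0.049448 = 27.943 rad/s.

27.9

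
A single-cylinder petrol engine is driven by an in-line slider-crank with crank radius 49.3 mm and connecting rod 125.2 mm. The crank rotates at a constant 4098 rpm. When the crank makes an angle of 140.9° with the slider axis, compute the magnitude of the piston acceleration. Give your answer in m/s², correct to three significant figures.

ω = 2π·4098/60 = 429.1 rad/s
x(θ) = r cosθ + √(L² − r² sin²θ); with ω constant, a = ω²·d²x/dθ².
d²x/dθ² = −r cosθ − r²(cos2θ)/√u − r⁴ sin²2θ/(4u^{3/2}),  u = L² − r² sin²θ = 0.0147083 m².
Substituting r = 0.0493 m, L = 0.1252 m, θ = 140.9°: d²x/dθ² = +0.033368 m.
a = ω²·d²x/dθ² = (429.1)²·(+0.033368) = +6145.1 m/s²;  |a| = 6145.1 m/s².

6150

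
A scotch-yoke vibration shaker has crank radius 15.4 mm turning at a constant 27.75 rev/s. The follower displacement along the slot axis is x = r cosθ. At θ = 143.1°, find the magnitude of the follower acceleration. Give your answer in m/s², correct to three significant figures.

374

ω = 174.4 rad/s (from 27.75 rev/s).
x = r cosθ ⇒ ẍ = −rω² cosθ (ω constant).
|a| = rω²|cosθ| = 0.0154·(174.4)²·|cos 143.1°| = 374.39 m/s².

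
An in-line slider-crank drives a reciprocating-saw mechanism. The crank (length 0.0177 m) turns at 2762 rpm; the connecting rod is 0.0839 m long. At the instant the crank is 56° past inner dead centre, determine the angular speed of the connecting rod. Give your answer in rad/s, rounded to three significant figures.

ω = 289.2 rad/s (converted from 2762 rpm).
The rod makes angle φ with the slider axis where L sinφ = r sinθ; differentiating, L cosφ·φ̇ = r ω cosθ.
L cosφ = √(L² − r² sin²θ) = 0.082607 m.
|ω_rod| = r ω |cosθ| / √(L² − r² sin²θ) = 0.0177·289.2·0.55919/0.082607 = 34.655 rad/s.

34.7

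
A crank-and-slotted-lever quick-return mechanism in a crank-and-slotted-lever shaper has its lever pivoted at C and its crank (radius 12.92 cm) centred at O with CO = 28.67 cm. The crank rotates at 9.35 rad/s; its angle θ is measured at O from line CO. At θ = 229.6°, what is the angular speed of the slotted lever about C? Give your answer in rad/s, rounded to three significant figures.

1.34

ω = 9.35 rad/s
Crank pin A relative to C: A = (d + r cosθ, r sinθ); lever angle φ = atan2(r sinθ, d + r cosθ).
Differentiating tanφ: φ̇ = rω(d cosθ + r)/(d² + r² + 2dr cosθ).
d² + r² + 2dr cosθ = |CA|² = 0.0508747 m²;  d cosθ + r = -0.056616 m.
|ω_lever| = |0.1292·9.35·-0.056616| / 0.0508747 = 1.3443 rad/s.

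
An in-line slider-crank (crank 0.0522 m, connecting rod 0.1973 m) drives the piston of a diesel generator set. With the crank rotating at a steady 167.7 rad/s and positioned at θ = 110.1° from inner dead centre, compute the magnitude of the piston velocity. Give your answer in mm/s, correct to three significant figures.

7450

ω = 167.7 rad/s
For an in-line slider-crank, x = r cosθ + √(L² − r² sin²θ), so v = −rω sinθ·[1 + r cosθ/√(L² − r² sin²θ)].
With r = 0.0522 m, L = 0.1973 m, θ = 110.1°: √(L² − r² sin²θ) = 0.19111 m.
v = −0.0522·167.7·0.93909·[1 + 0.0522·-0.34366/0.19111] = -7.4491 m/s.
|v| = 7.4491 m/s = 7449.1 mm/s.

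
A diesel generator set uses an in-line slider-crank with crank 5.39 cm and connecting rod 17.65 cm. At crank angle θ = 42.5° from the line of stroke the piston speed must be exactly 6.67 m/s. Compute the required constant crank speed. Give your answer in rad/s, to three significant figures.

149

For an in-line slider-crank, |v_piston| = rω|sinθ|·[1 + r cosθ/√(L² − r² sin²θ)].
With r = 0.0539 m, L = 0.1765 m, θ = 42.5°: the bracketed kinematic factor |dx/dθ| = 0.044793 m.
ω = v/|dx/dθ| = 6.67/0.044793 = 148.91 rad/s.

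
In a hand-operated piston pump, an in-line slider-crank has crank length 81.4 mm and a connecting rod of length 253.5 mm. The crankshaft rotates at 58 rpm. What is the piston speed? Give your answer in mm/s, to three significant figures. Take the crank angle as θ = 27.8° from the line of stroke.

ω = 2π·58/60 = 6.074 rad/s
For an in-line slider-crank, x = r cosθ + √(L² − r² sin²θ), so v = −rω sinθ·[1 + r cosθ/√(L² − r² sin²θ)].
With r = 0.0814 m, L = 0.2535 m, θ = 27.8°: √(L² − r² sin²θ) = 0.25064 m.
v = −0.0814·6.074·0.46639·[1 + 0.0814·0.88458/0.25064] = -0.29683 m/s.
|v| = 0.29683 m/s = 296.83 mm/s.

297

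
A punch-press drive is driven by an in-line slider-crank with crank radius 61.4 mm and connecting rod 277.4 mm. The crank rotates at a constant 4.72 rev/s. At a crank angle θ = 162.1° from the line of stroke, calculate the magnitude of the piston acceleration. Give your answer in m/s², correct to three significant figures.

ω = 2π·4.72 = 29.66 rad/s
x(θ) = r cosθ + √(L² − r² sin²θ); with ω constant, a = ω²·d²x/dθ².
d²x/dθ² = −r cosθ − r²(cos2θ)/√u − r⁴ sin²2θ/(4u^{3/2}),  u = L² − r² sin²θ = 0.0765946 m².
Substituting r = 0.0614 m, L = 0.2774 m, θ = 162.1°: d²x/dθ² = +0.047322 m.
a = ω²·d²x/dθ² = (29.66)²·(+0.047322) = +41.621 m/s²;  |a| = 41.621 m/s².

41.6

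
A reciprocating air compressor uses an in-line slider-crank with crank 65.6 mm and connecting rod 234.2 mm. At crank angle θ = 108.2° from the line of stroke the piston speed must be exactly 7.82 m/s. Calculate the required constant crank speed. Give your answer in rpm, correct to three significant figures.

1320

For an in-line slider-crank, |v_piston| = rω|sinθ|·[1 + r cosθ/√(L² − r² sin²θ)].
With r = 0.0656 m, L = 0.2342 m, θ = 108.2°: the bracketed kinematic factor |dx/dθ| = 0.056662 m.
ω = v/|dx/dθ| = 7.82/0.056662 = 138.01 rad/s.
N = 60ω/(2π) = 1317.9 rpm.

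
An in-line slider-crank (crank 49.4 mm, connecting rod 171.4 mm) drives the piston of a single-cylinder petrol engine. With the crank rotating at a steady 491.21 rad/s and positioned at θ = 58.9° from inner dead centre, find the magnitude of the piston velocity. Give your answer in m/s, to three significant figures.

ω = 491.2 rad/s
For an in-line slider-crank, x = r cosθ + √(L² − r² sin²θ), so v = −rω sinθ·[1 + r cosθ/√(L² − r² sin²θ)].
With r = 0.0494 m, L = 0.1714 m, θ = 58.9°: √(L² − r² sin²θ) = 0.1661 m.
v = −0.0494·491.2·0.85627·[1 + 0.0494·0.51653/0.1661] = -23.97 m/s.
|v| = 23.97 m/s.

24.0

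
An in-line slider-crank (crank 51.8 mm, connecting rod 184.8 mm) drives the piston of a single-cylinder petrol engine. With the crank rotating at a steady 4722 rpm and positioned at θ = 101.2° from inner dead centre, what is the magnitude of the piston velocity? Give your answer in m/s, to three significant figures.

23.7

ω = 2π·4722/60 = 494.5 rad/s
For an in-line slider-crank, x = r cosθ + √(L² − r² sin²θ), so v = −rω sinθ·[1 + r cosθ/√(L² − r² sin²θ)].
With r = 0.0518 m, L = 0.1848 m, θ = 101.2°: √(L² − r² sin²θ) = 0.17768 m.
v = −0.0518·494.5·0.98096·[1 + 0.0518·-0.19423/0.17768] = -23.704 m/s.
|v| = 23.704 m/s.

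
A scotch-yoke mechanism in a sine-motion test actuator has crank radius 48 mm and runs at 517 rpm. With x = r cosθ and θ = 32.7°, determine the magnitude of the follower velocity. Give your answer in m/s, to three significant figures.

ω = 54.14 rad/s (from 517 rpm).
x = r cosθ ⇒ ẋ = −rω sinθ.
|v| = rω|sinθ| = 0.048·54.14·|sin 32.7°| = 1.4039 m/s.

1.40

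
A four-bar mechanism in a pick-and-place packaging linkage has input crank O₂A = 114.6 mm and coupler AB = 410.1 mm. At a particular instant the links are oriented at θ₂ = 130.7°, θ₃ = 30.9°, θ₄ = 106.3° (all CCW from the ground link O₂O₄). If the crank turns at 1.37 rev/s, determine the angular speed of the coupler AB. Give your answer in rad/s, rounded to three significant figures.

1.03

ω₂ = 8.608 rad/s (from 1.37 rev/s).
Differentiating the loop-closure r₂e^{iθ₂}+r₃e^{iθ₃}=r₁+r₄e^{iθ₄} gives r₂ω₂e^{iθ₂}+r₃ω₃e^{iθ₃}=r₄ω₄e^{iθ₄}.
Eliminating the other unknown: ω₃ = r₂ω₂ sin(θ₄−θ₂) / [r₃ sin(θ₃−θ₄)].
Numerator sine = -0.41310; denominator sine = -0.96771.
Result = 0.1146·8.608·(-0.41310) / (0.4101·(-0.96771)) = +1.0269 rad/s; magnitude 1.0269 rad/s.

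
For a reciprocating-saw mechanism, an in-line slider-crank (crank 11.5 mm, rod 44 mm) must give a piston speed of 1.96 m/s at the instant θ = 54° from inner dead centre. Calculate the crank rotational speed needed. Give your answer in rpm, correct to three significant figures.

1740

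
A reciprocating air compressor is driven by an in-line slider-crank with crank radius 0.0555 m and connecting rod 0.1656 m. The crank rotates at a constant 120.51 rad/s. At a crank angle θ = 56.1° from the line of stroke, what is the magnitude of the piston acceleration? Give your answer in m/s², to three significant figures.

ω = 120.5 rad/s
x(θ) = r cosθ + √(L² − r² sin²θ); with ω constant, a = ω²·d²x/dθ².
d²x/dθ² = −r cosθ − r²(cos2θ)/√u − r⁴ sin²2θ/(4u^{3/2}),  u = L² − r² sin²θ = 0.0253013 m².
Substituting r = 0.0555 m, L = 0.1656 m, θ = 56.1°: d²x/dθ² = -0.024143 m.
a = ω²·d²x/dθ² = (120.5)²·(-0.024143) = -350.62 m/s²;  |a| = 350.62 m/s².

351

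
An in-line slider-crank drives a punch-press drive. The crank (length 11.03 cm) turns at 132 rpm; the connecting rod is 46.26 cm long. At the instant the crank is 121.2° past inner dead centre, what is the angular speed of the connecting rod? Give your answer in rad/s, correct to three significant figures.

ω = 13.82 rad/s (converted from 132 rpm).
The rod makes angle φ with the slider axis where L sinφ = r sinθ; differentiating, L cosφ·φ̇ = r ω cosθ.
L cosφ = √(L² − r² sin²θ) = 0.45288 m.
|ω_rod| = r ω |cosθ| / √(L² − r² sin²θ) = 0.1103·13.82·0.51803/0.45288 = 1.744 rad/s.

1.74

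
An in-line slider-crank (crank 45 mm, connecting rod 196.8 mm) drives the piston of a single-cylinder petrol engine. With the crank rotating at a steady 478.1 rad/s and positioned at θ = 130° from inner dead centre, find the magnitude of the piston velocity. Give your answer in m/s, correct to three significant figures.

ω = 478.1 rad/s
For an in-line slider-crank, x = r cosθ + √(L² − r² sin²θ), so v = −rω sinθ·[1 + r cosθ/√(L² − r² sin²θ)].
With r = 0.045 m, L = 0.1968 m, θ = 130°: √(L² − r² sin²θ) = 0.19376 m.
v = −0.045·478.1·0.76604·[1 + 0.045·-0.64279/0.19376] = -14.021 m/s.
|v| = 14.021 m/s.

14.0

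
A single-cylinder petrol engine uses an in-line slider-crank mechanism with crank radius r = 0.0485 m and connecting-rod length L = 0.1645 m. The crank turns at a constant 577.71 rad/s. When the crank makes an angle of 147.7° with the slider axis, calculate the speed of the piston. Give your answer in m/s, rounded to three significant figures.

11.2

ω = 577.7 rad/s
For an in-line slider-crank, x = r cosθ + √(L² − r² sin²θ), so v = −rω sinθ·[1 + r cosθ/√(L² − r² sin²θ)].
With r = 0.0485 m, L = 0.1645 m, θ = 147.7°: √(L² − r² sin²θ) = 0.16245 m.
v = −0.0485·577.7·0.53435·[1 + 0.0485·-0.84526/0.16245] = -11.194 m/s.
|v| = 11.194 m/s.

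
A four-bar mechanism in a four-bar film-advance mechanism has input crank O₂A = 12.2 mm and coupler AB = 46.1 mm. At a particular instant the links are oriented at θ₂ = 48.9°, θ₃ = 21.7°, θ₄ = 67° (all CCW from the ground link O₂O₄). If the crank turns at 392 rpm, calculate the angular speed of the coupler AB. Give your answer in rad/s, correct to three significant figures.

ω₂ = 41.05 rad/s (from 392 rpm).
Differentiating the loop-closure r₂e^{iθ₂}+r₃e^{iθ₃}=r₁+r₄e^{iθ₄} gives r₂ω₂e^{iθ₂}+r₃ω₃e^{iθ₃}=r₄ω₄e^{iθ₄}.
Eliminating the other unknown: ω₃ = r₂ω₂ sin(θ₄−θ₂) / [r₃ sin(θ₃−θ₄)].
Numerator sine = +0.31068; denominator sine = -0.71080.
Result = 0.0122·41.05·(+0.31068) / (0.0461·(-0.71080)) = -4.7483 rad/s; magnitude 4.7483 rad/s.

4.75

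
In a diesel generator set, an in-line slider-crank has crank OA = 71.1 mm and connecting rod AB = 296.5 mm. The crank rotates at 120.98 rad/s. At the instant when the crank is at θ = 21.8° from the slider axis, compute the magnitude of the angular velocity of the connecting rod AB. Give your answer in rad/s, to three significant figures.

27.0

ω = 121 rad/s
The rod makes angle φ with the slider axis where L sinφ = r sinθ; differentiating, L cosφ·φ̇ = r ω cosθ.
L cosφ = √(L² − r² sin²θ) = 0.29532 m.
|ω_rod| = r ω |cosθ| / √(L² − r² sin²θ) = 0.0711·121·0.92849/0.29532 = 27.043 rad/s.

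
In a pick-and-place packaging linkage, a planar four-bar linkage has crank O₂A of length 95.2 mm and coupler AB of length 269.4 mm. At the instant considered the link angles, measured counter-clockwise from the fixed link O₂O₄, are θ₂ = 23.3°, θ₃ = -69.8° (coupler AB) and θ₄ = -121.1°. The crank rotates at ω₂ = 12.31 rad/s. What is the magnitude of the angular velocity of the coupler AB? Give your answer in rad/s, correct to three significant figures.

ω₂ = 12.31 rad/s
Differentiating the loop-closure r₂e^{iθ₂}+r₃e^{iθ₃}=r₁+r₄e^{iθ₄} gives r₂ω₂e^{iθ₂}+r₃ω₃e^{iθ₃}=r₄ω₄e^{iθ₄}.
Eliminating the other unknown: ω₃ = r₂ω₂ sin(θ₄−θ₂) / [r₃ sin(θ₃−θ₄)].
Numerator sine = -0.58212; denominator sine = +0.78043.
Result = 0.0952·12.31·(-0.58212) / (0.2694·(+0.78043)) = -3.2447 rad/s; magnitude 3.2447 rad/s.

3.24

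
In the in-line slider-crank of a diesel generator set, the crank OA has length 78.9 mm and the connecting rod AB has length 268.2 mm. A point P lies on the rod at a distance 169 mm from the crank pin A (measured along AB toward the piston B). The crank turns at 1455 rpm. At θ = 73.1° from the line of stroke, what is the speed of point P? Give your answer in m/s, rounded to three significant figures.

ω = 152.4 rad/s.  Crank-pin speed |V_A| = rω = 12.022 m/s, perpendicular to OA.
Rod angle: sinφ = −(r/L) sinθ ⇒ φ = -16.348°; ω_rod = −rω cosθ/√(L²−r²sin²θ) = -13.579 rad/s.
V_P = V_A + ω_rod × AP, with AP = 0.169 m along the rod.
Components: V_Px = −rω sinθ − a·ω_rod·sinφ = -12.149 m/s;  V_Py = rω cosθ + a·ω_rod·cosφ = +1.2926 m/s.
|V_P| = √(V_Px² + V_Py²) = 12.217 m/s.

12.2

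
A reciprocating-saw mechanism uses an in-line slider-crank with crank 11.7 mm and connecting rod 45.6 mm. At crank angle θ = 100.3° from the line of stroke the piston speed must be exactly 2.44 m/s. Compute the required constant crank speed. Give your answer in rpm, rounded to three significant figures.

2120

For an in-line slider-crank, |v_piston| = rω|sinθ|·[1 + r cosθ/√(L² − r² sin²θ)].
With r = 0.0117 m, L = 0.0456 m, θ = 100.3°: the bracketed kinematic factor |dx/dθ| = 0.010966 m.
ω = v/|dx/dθ| = 2.44/0.010966 = 222.51 rad/s.
N = 60ω/(2π) = 2124.8 rpm.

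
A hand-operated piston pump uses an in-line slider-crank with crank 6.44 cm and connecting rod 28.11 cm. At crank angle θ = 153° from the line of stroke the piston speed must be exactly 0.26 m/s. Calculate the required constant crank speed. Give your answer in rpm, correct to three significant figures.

For an in-line slider-crank, |v_piston| = rω|sinθ|·[1 + r cosθ/√(L² − r² sin²θ)].
With r = 0.0644 m, L = 0.2811 m, θ = 153°: the bracketed kinematic factor |dx/dθ| = 0.023236 m.
ω = v/|dx/dθ| = 0.26/0.023236 = 11.189 rad/s.
N = 60ω/(2π) = 106.85 rpm.

107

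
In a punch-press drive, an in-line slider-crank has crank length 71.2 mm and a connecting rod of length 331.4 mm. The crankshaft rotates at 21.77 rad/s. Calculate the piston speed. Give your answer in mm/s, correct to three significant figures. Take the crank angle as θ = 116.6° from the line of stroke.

1250

ω = 21.77 rad/s
For an in-line slider-crank, x = r cosθ + √(L² − r² sin²θ), so v = −rω sinθ·[1 + r cosθ/√(L² − r² sin²θ)].
With r = 0.0712 m, L = 0.3314 m, θ = 116.6°: √(L² − r² sin²θ) = 0.32523 m.
v = −0.0712·21.77·0.89415·[1 + 0.0712·-0.44776/0.32523] = -1.2501 m/s.
|v| = 1.2501 m/s = 1250.1 mm/s.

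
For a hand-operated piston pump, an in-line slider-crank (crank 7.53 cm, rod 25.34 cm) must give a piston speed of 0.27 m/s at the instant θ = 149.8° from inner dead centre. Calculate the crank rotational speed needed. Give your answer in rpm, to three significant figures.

92.0

For an in-line slider-crank, |v_piston| = rω|sinθ|·[1 + r cosθ/√(L² − r² sin²θ)].
With r = 0.0753 m, L = 0.2534 m, θ = 149.8°: the bracketed kinematic factor |dx/dθ| = 0.028039 m.
ω = v/|dx/dθ| = 0.27/0.028039 = 9.6295 rad/s.
N = 60ω/(2π) = 91.955 rpm.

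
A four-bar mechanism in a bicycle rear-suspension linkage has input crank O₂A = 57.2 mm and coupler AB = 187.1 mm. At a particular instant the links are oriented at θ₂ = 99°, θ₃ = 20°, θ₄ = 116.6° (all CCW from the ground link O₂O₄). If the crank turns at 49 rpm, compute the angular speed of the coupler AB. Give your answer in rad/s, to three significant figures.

ω₂ = 5.131 rad/s (from 49 rpm).
Differentiating the loop-closure r₂e^{iθ₂}+r₃e^{iθ₃}=r₁+r₄e^{iθ₄} gives r₂ω₂e^{iθ₂}+r₃ω₃e^{iθ₃}=r₄ω₄e^{iθ₄}.
Eliminating the other unknown: ω₃ = r₂ω₂ sin(θ₄−θ₂) / [r₃ sin(θ₃−θ₄)].
Numerator sine = +0.30237; denominator sine = -0.99337.
Result = 0.0572·5.131·(+0.30237) / (0.1871·(-0.99337)) = -0.4775 rad/s; magnitude 0.4775 rad/s.

0.477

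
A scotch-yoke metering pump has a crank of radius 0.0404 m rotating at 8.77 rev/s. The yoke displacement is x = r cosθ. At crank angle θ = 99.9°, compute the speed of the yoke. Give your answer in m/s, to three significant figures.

2.19

ω = 55.1 rad/s (from 8.77 rev/s).
x = r cosθ ⇒ ẋ = −rω sinθ.
|v| = rω|sinθ| = 0.0404·55.1·|sin 99.9°| = 2.193 m/s.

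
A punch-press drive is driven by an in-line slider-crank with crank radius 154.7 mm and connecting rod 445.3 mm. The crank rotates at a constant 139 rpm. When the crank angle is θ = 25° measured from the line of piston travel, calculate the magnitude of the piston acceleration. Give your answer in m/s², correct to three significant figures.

37.3

ω = 2π·139/60 = 14.56 rad/s
x(θ) = r cosθ + √(L² − r² sin²θ); with ω constant, a = ω²·d²x/dθ².
d²x/dθ² = −r cosθ − r²(cos2θ)/√u − r⁴ sin²2θ/(4u^{3/2}),  u = L² − r² sin²θ = 0.194018 m².
Substituting r = 0.1547 m, L = 0.4453 m, θ = 25°: d²x/dθ² = -0.17611 m.
a = ω²·d²x/dθ² = (14.56)²·(-0.17611) = -37.315 m/s²;  |a| = 37.315 m/s².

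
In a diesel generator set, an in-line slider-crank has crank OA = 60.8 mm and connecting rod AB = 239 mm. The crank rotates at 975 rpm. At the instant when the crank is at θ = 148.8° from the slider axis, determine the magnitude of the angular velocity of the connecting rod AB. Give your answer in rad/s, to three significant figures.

22.4

ω = 102.1 rad/s (converted from 975 rpm).
The rod makes angle φ with the slider axis where L sinφ = r sinθ; differentiating, L cosφ·φ̇ = r ω cosθ.
L cosφ = √(L² − r² sin²θ) = 0.23692 m.
|ω_rod| = r ω |cosθ| / √(L² − r² sin²θ) = 0.0608·102.1·0.85536/0.23692 = 22.413 rad/s.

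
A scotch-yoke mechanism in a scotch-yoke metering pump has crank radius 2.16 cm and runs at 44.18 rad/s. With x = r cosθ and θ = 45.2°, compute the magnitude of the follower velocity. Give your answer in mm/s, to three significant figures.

ω = 44.18 rad/s
x = r cosθ ⇒ ẋ = −rω sinθ.
|v| = rω|sinθ| = 0.0216·44.18·|sin 45.2°| = 0.67713 m/s = 677.13 mm/s.

677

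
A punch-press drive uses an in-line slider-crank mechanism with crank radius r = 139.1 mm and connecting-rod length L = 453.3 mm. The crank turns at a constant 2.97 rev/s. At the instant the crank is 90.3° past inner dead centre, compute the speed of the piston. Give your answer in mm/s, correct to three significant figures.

2590

ω = 2π·2.97 = 18.66 rad/s
For an in-line slider-crank, x = r cosθ + √(L² − r² sin²θ), so v = −rω sinθ·[1 + r cosθ/√(L² − r² sin²θ)].
With r = 0.1391 m, L = 0.4533 m, θ = 90.3°: √(L² − r² sin²θ) = 0.43143 m.
v = −0.1391·18.66·0.99999·[1 + 0.1391·-0.00524/0.43143] = -2.5913 m/s.
|v| = 2.5913 m/s = 2591.3 mm/s.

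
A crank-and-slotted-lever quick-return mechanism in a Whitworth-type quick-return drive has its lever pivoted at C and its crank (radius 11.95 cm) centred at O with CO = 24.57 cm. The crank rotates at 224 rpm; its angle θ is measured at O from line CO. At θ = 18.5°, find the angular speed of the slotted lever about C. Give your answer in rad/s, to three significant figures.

7.58

ω = 23.46 rad/s (from 224 rpm).
Crank pin A relative to C: A = (d + r cosθ, r sinθ); lever angle φ = atan2(r sinθ, d + r cosθ).
Differentiating tanφ: φ̇ = rω(d cosθ + r)/(d² + r² + 2dr cosθ).
d² + r² + 2dr cosθ = |CA|² = 0.130336 m²;  d cosθ + r = +0.3525 m.
|ω_lever| = |0.1195·23.46·+0.3525| / 0.130336 = 7.5813 rad/s.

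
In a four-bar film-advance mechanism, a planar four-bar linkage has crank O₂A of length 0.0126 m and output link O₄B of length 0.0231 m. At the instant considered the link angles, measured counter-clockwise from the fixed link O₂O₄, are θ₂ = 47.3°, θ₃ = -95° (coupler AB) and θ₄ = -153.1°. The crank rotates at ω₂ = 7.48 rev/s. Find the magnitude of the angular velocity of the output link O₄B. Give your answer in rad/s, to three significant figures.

ω₂ = 47 rad/s (from 7.48 rev/s).
Differentiating the loop-closure r₂e^{iθ₂}+r₃e^{iθ₃}=r₁+r₄e^{iθ₄} gives r₂ω₂e^{iθ₂}+r₃ω₃e^{iθ₃}=r₄ω₄e^{iθ₄}.
Eliminating the other unknown: ω₄ = r₂ω₂ sin(θ₂−θ₃) / [r₄ sin(θ₄−θ₃)].
Numerator sine = +0.61153; denominator sine = -0.84897.
Result = 0.0126·47·(+0.61153) / (0.0231·(-0.84897)) = -18.466 rad/s; magnitude 18.466 rad/s.

18.5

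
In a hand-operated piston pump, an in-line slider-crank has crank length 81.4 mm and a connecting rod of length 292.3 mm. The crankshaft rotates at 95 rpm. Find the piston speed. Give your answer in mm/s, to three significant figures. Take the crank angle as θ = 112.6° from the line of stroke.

ω = 2π·95/60 = 9.948 rad/s
For an in-line slider-crank, x = r cosθ + √(L² − r² sin²θ), so v = −rω sinθ·[1 + r cosθ/√(L² − r² sin²θ)].
With r = 0.0814 m, L = 0.2923 m, θ = 112.6°: √(L² − r² sin²θ) = 0.28247 m.
v = −0.0814·9.948·0.92321·[1 + 0.0814·-0.38430/0.28247] = -0.66482 m/s.
|v| = 0.66482 m/s = 664.82 mm/s.

665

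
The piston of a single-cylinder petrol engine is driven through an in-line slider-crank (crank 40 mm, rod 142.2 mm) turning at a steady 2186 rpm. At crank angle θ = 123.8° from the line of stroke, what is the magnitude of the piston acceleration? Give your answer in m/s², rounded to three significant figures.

1390

ω = 2π·2186/60 = 228.9 rad/s
x(θ) = r cosθ + √(L² − r² sin²θ); with ω constant, a = ω²·d²x/dθ².
d²x/dθ² = −r cosθ − r²(cos2θ)/√u − r⁴ sin²2θ/(4u^{3/2}),  u = L² − r² sin²θ = 0.019116 m².
Substituting r = 0.04 m, L = 0.1422 m, θ = 123.8°: d²x/dθ² = +0.026455 m.
a = ω²·d²x/dθ² = (228.9)²·(+0.026455) = +1386.3 m/s²;  |a| = 1386.3 m/s².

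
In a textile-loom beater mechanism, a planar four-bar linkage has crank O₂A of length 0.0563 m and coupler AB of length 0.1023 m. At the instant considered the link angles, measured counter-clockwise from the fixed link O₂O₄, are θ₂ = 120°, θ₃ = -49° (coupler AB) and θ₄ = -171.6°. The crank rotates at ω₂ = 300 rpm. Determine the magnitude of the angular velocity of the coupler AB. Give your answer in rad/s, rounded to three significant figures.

19.1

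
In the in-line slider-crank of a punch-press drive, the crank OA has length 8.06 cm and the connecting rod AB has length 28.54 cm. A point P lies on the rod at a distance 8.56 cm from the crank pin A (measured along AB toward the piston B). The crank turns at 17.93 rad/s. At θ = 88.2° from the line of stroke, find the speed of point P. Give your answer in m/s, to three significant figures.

ω = 17.93 rad/s.  Crank-pin speed |V_A| = rω = 1.4452 m/s, perpendicular to OA.
Rod angle: sinφ = −(r/L) sinθ ⇒ φ = -16.396°; ω_rod = −rω cosθ/√(L²−r²sin²θ) = -0.16579 rad/s.
V_P = V_A + ω_rod × AP, with AP = 0.0856 m along the rod.
Components: V_Px = −rω sinθ − a·ω_rod·sinφ = -1.4485 m/s;  V_Py = rω cosθ + a·ω_rod·cosφ = +0.031779 m/s.
|V_P| = √(V_Px² + V_Py²) = 1.4488 m/s.

1.45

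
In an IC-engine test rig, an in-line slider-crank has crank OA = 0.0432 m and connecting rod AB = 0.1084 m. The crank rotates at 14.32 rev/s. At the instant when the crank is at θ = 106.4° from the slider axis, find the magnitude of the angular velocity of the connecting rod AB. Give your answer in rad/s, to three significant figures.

ω = 89.98 rad/s (converted from 14.32 rev/s).
The rod makes angle φ with the slider axis where L sinφ = r sinθ; differentiating, L cosφ·φ̇ = r ω cosθ.
L cosφ = √(L² − r² sin²θ) = 0.10017 m.
|ω_rod| = r ω |cosθ| / √(L² − r² sin²θ) = 0.0432·89.98·0.28234/0.10017 = 10.956 rad/s.

11.0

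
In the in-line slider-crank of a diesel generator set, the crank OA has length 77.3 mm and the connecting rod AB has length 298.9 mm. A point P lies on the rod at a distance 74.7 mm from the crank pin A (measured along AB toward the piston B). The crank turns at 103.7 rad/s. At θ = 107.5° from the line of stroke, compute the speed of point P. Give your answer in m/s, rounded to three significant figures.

ω = 103.7 rad/s.  Crank-pin speed |V_A| = rω = 8.016 m/s, perpendicular to OA.
Rod angle: sinφ = −(r/L) sinθ ⇒ φ = -14.279°; ω_rod = −rω cosθ/√(L²−r²sin²θ) = +8.3215 rad/s.
V_P = V_A + ω_rod × AP, with AP = 0.0747 m along the rod.
Components: V_Px = −rω sinθ − a·ω_rod·sinφ = -7.4917 m/s;  V_Py = rω cosθ + a·ω_rod·cosφ = -1.808 m/s.
|V_P| = √(V_Px² + V_Py²) = 7.7068 m/s.

7.71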